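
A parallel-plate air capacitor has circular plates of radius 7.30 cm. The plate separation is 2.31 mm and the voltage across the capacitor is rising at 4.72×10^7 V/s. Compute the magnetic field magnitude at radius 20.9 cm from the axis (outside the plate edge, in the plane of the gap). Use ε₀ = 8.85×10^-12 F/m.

I_d = C dV/dt with C = ε₀πR²/d = 6.413×10^-11 F, so I_d = (6.413×10^-11)(4.72×10^7) = 3.027×10^-3 A.
Outside the plates the loop encloses all of I_d, so B·2πr = μ₀ I_d and B = 2.90×10^-9 T.

2.90×10^-9 T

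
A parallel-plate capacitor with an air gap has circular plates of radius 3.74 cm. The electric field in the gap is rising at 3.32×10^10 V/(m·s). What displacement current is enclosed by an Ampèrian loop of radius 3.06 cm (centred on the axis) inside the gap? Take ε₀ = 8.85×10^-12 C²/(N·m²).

I_d = ε₀ dΦ_E/dt = ε₀ πR² (dE/dt) = (8.85×10^-12)(4.394×10^-3)(3.32×10^10) = 1.291×10^-3 A through the full plate area.
Through an area πr² the displacement current is I_d·(πr²/πR²) = I_d (r/R)² = 8.64×10^-4 A.

8.64×10^-4 A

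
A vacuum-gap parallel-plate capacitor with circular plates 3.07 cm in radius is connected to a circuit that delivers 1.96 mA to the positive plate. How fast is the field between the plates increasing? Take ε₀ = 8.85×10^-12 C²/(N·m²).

7.48×10^10 V/(m·s)

The displacement current between the plates equals the conduction current, I_d = 1.96 mA.
Since I_d = ε₀ A dE/dt, dE/dt = I_d/(ε₀A) = (1.96×10^-3)/((8.85×10^-12)(2.961×10^-3)) = 7.48×10^10 V/(m·s).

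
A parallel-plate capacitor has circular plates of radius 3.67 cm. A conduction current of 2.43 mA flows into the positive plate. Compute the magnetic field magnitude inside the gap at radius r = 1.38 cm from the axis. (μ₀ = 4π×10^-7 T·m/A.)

4.98×10^-9 T

By continuity the displacement current in the gap matches the conduction current: I_d = 2.43×10^-3 A.
∮B·dl = μ₀ I_d,enc with I_d,enc = I_d r²/R² = 3.436×10^-4 A; so B = μ₀ I_d,enc/(2πr) = 4.98×10^-9 T.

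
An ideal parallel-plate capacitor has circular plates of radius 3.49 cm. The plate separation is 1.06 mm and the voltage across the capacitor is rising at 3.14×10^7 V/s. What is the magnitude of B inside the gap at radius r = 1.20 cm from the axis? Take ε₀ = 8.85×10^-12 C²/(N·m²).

I_d = C dV/dt with C = ε₀πR²/d = 3.194×10^-11 F, so I_d = (3.194×10^-11)(3.14×10^7) = 1.003×10^-3 A.
For r < R the Ampère–Maxwell law gives B(2πr) = μ₀ I_d (r²/R²), so B = μ₀ I_d r/(2πR²) = (4π×10^-7)(1.003×10^-3)(0.0120)/(2π·0.0349²) = 1.98×10^-9 T.

1.98×10^-9 T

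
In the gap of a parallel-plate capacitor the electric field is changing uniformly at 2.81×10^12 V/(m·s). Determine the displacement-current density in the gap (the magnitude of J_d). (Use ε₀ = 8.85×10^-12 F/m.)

The displacement-current density is ε₀ ∂E/∂t = (8.85×10^-12)(2.81×10^12) = 24.9 A/m².

24.9 A/m²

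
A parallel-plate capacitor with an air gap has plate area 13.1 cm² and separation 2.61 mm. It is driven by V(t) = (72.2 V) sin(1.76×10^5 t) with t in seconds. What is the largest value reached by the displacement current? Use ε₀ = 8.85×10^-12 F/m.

C = ε₀A/d = (8.85×10^-12)(1.31×10^-3)/(2.61×10^-3) = 4.442×10^-12 F; ω = 1.76×10^5 rad/s.
I_d = C dV/dt, so |I_d|_max = C V₀ ω = (4.442×10^-12)(72.2)(1.76×10^5) = 5.64×10^-5 A.

5.64×10^-5 A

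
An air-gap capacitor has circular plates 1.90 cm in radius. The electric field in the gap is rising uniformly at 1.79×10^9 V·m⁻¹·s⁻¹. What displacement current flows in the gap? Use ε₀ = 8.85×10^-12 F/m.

1.80×10^-5 A

With a uniform field, Φ_E = EA, so I_d = ε₀ A dE/dt = 1.80×10^-5 A.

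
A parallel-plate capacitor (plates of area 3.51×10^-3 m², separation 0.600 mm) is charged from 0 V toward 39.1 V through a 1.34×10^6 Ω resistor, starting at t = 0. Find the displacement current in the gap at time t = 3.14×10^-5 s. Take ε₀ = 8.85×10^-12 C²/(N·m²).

C = ε₀A/d = (8.85×10^-12)(3.51×10^-3)/(6.00×10^-4) = 5.177×10^-11 F and τ = RC = 6.937×10^-5 s. I_d in the gap equals the RC charging current.
I_d(t) = (V₀/R) e^(−t/τ) = 2.918×10^-5 · e^(−0.4526) = 1.86×10^-5 A.

1.86×10^-5 A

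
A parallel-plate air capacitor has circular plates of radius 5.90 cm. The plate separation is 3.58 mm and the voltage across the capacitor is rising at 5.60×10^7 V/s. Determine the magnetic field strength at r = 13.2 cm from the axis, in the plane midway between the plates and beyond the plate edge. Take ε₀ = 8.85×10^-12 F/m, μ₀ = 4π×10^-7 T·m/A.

dE/dt = (dV/dt)/d = 1.564×10^10 V/(m·s); I_d = ε₀(πR²)(dE/dt) = (8.85×10^-12)(0.01094)(1.564×10^10) = 1.514×10^-3 A.
For r ≥ R the full I_d is enclosed: B = μ₀ I_d/(2πr) = (4π×10^-7)(1.514×10^-3)/(2π·0.132) = 2.29×10^-9 T.

2.29×10^-9 T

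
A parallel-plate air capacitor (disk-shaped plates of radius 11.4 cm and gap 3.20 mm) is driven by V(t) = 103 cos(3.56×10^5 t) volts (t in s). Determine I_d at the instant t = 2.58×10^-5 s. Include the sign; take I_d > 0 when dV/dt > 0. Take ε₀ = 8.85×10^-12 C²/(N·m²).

C = ε₀A/d = (8.85×10^-12)(0.04083)/(3.20×10^-3) = 1.129×10^-10 F. dV/dt = V₀ω·−sin(ωt); at ωt = 9.1848 rad this factor is -0.2377.
I_d = C dV/dt = (1.129×10^-10)(103)(3.56×10^5)(-0.2377) = -9.84×10^-4 A.

-9.84×10^-4 A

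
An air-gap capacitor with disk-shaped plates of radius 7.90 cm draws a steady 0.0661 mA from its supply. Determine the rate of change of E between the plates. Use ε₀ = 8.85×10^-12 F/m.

The displacement current between the plates equals the conduction current, I_d = 0.0661 mA.
Inverting I_d = ε₀ A dE/dt gives dE/dt = 6.61×10^-5 / (8.85×10^-12 · 0.01961) = 3.81×10^8 V/(m·s).

3.81×10^8 V/(m·s)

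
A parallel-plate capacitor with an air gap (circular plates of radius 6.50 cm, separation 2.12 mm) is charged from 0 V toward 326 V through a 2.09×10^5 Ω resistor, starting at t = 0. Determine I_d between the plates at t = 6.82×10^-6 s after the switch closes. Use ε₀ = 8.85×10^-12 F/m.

C = ε₀A/d = (8.85×10^-12)(0.01327)/(2.12×10^-3) = 5.540×10^-11 F and τ = RC = 1.158×10^-5 s. I_d in the gap equals the RC charging current.
I_d(t) = (V₀/R) e^(−t/τ) = 1.560×10^-3 · e^(−0.5889) = 8.66×10^-4 A.

8.66×10^-4 A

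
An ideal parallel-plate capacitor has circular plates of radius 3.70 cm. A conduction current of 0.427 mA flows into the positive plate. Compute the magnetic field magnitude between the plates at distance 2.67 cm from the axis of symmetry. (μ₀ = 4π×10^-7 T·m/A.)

Between the plates the displacement current equals the wire current: I_d = 0.427 mA = 4.27×10^-4 A.
An Ampèrian loop of radius r encloses a fraction (r/R)² of I_d. Then B·2πr = μ₀ I_d (r/R)², giving B = μ₀ I_d r/(2πR²) = 1.67×10^-9 T.

1.67×10^-9 T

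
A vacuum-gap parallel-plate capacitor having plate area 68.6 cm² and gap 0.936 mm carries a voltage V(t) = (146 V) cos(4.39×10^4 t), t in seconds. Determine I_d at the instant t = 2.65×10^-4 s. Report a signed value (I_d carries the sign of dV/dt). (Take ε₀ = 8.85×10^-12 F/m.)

3.34×10^-4 A

dE/dt = (V₀ω/d)·−sin(ωt) with ωt = 11.6335 rad: (146)(4.39×10^4)(0.8033)/(9.36×10^-4) = 5.501×10^9 V/(m·s).
I_d = ε₀ A dE/dt = (8.85×10^-12)(6.86×10^-3)(5.501×10^9) = 3.34×10^-4 A.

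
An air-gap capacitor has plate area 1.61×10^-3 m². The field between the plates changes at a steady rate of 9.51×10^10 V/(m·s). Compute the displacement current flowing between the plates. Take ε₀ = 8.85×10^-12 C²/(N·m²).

I_d = ε₀ A (dE/dt) = (8.85×10^-12)(1.61×10^-3 m²)(9.51×10^10) = 1.36×10^-3 A.

1.36×10^-3 A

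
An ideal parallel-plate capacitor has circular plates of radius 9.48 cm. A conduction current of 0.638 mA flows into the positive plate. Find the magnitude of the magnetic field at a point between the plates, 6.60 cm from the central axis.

By continuity the displacement current in the gap matches the conduction current: I_d = 6.38×10^-4 A.
For r < R the Ampère–Maxwell law gives B(2πr) = μ₀ I_d (r²/R²), so B = μ₀ I_d r/(2πR²) = (4π×10^-7)(6.38×10^-4)(0.0660)/(2π·0.0948²) = 9.37×10^-10 T.

9.37×10^-10 T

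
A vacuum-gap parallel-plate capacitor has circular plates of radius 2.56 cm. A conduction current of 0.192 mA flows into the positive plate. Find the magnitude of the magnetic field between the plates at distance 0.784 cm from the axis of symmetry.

By continuity the displacement current in the gap matches the conduction current: I_d = 1.92×10^-4 A.
∮B·dl = μ₀ I_d,enc with I_d,enc = I_d r²/R² = 1.801×10^-5 A; so B = μ₀ I_d,enc/(2πr) = 4.59×10^-10 T.

4.59×10^-10 T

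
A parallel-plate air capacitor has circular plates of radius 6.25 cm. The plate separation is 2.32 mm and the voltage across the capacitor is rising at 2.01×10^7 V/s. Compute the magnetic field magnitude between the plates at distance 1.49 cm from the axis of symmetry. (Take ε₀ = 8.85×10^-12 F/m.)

7.18×10^-10 T

With E = V/d, dE/dt = 8.664×10^9 V/(m·s) and πR² = 0.01227 m², giving I_d = ε₀ πR² dE/dt = 9.408×10^-4 A.
For r < R the Ampère–Maxwell law gives B(2πr) = μ₀ I_d (r²/R²), so B = μ₀ I_d r/(2πR²) = (4π×10^-7)(9.408×10^-4)(0.0149)/(2π·0.0625²) = 7.18×10^-10 T.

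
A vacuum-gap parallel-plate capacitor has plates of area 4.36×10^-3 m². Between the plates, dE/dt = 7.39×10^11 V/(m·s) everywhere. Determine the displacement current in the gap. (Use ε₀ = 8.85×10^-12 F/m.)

The displacement current is ε₀ times dΦ_E/dt = ε₀ A dE/dt = (8.85×10^-12)(4.36×10^-3)(7.39×10^11) = 0.0285 A.

0.0285 A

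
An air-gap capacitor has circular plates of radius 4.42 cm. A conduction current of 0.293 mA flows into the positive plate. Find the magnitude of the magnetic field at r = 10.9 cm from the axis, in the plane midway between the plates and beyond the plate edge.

5.38×10^-10 T

Between the plates the displacement current equals the wire current: I_d = 0.293 mA = 2.93×10^-4 A.
For r ≥ R the full I_d is enclosed: B = μ₀ I_d/(2πr) = (4π×10^-7)(2.93×10^-4)/(2π·0.109) = 5.38×10^-10 T.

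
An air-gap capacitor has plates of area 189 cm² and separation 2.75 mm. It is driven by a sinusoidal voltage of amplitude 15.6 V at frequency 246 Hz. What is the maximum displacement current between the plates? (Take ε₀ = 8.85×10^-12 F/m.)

1.47×10^-6 A

C = ε₀A/d = (8.85×10^-12)(0.0189)/(2.75×10^-3) = 6.082×10^-11 F; ω = 2πf = 1546 rad/s.
I_d = C dV/dt, so |I_d|_max = C V₀ ω = (6.082×10^-11)(15.6)(1546) = 1.47×10^-6 A.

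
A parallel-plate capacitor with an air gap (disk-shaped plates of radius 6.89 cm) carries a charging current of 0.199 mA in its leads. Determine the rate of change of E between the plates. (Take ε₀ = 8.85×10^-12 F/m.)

1.51×10^9 V/(m·s)

By continuity, I_d in the gap equals the 0.199 mA flowing in the wire.
Then dE/dt = I_d/(ε₀A) = 1.51×10^9 V/(m·s).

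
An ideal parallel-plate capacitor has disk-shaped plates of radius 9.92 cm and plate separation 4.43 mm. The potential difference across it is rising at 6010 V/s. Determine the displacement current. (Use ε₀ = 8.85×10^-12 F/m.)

3.71×10^-7 A

The displacement current equals the charging current C dV/dt. With C = ε₀A/d = (8.85×10^-12)(0.03092)/(4.43×10^-3) = 6.177×10^-11 F, I_d = (6.177×10^-11)(6010) = 3.71×10^-7 A.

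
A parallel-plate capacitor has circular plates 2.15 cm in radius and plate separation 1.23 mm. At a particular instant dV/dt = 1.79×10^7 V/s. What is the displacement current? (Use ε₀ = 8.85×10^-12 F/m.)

The displacement current equals the charging current C dV/dt. With C = ε₀A/d = (8.85×10^-12)(1.452×10^-3)/(1.23×10^-3) = 1.045×10^-11 F, I_d = (1.045×10^-11)(1.79×10^7) = 1.87×10^-4 A.

1.87×10^-4 A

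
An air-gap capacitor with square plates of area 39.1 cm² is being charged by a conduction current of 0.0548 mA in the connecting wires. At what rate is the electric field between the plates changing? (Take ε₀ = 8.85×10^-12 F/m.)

1.58×10^9 V/(m·s)

The displacement current between the plates equals the conduction current, I_d = 0.0548 mA.
Since I_d = ε₀ A dE/dt, dE/dt = I_d/(ε₀A) = (5.48×10^-5)/((8.85×10^-12)(3.91×10^-3)) = 1.58×10^9 V/(m·s).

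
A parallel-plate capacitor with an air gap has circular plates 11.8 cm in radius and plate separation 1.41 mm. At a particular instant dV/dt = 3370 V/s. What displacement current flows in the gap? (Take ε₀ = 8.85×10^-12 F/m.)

The displacement current equals the charging current C dV/dt. With C = ε₀A/d = (8.85×10^-12)(0.04374)/(1.41×10^-3) = 2.745×10^-10 F, I_d = (2.745×10^-10)(3370) = 9.25×10^-7 A.

9.25×10^-7 A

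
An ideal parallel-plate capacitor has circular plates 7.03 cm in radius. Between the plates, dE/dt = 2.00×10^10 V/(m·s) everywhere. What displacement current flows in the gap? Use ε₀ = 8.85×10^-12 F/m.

2.75×10^-3 A

I_d = ε₀ A (dE/dt) = (8.85×10^-12)(0.01553 m²)(2.00×10^10) = 2.75×10^-3 A.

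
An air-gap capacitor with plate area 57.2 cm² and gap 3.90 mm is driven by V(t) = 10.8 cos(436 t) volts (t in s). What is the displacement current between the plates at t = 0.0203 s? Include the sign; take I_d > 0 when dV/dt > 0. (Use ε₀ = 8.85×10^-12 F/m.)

-3.32×10^-8 A

C = ε₀A/d = (8.85×10^-12)(5.72×10^-3)/(3.90×10^-3) = 1.298×10^-11 F. dV/dt = V₀ω·−sin(ωt); at ωt = 8.8508 rad this factor is -0.5430.
I_d = C dV/dt = (1.298×10^-11)(10.8)(436)(-0.5430) = -3.32×10^-8 A.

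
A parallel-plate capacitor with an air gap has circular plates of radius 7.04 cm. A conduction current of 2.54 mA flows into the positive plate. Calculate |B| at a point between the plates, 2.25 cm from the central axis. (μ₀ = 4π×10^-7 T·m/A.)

2.31×10^-9 T

Between the plates the displacement current equals the wire current: I_d = 2.54 mA = 2.54×10^-3 A.
An Ampèrian loop of radius r encloses a fraction (r/R)² of I_d. Then B·2πr = μ₀ I_d (r/R)², giving B = μ₀ I_d r/(2πR²) = 2.31×10^-9 T.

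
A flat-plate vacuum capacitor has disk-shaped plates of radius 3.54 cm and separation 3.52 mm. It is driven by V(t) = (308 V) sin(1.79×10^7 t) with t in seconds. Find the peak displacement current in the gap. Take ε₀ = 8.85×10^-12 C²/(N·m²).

0.0546 A

C = ε₀A/d = (8.85×10^-12)(3.937×10^-3)/(3.52×10^-3) = 9.898×10^-12 F; ω = 1.79×10^7 rad/s.
I_d = C dV/dt, so |I_d|_max = C V₀ ω = (9.898×10^-12)(308)(1.79×10^7) = 0.0546 A.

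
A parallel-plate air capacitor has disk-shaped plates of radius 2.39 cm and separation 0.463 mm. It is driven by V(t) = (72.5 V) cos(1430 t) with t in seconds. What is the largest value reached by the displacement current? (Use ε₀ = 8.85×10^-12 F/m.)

3.56×10^-6 A

(dE/dt)_max = V₀ω/d = 2.239×10^8 V/(m·s); ω = 1430 rad/s.
I_d,max = ε₀ A (dE/dt)_max = (8.85×10^-12)(1.795×10^-3)(2.239×10^8) = 3.56×10^-6 A.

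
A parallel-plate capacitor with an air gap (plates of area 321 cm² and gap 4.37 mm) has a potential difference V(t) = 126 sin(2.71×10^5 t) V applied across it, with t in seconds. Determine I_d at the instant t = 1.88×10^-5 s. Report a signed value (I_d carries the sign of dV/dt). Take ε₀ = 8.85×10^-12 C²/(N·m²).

8.28×10^-4 A

dV/dt = (126)(2.71×10^5)·cos(5.0948) = 1.274×10^7 V/s.
I_d = C dV/dt with C = ε₀A/d = (8.85×10^-12)(0.0321)/(4.37×10^-3) = 6.501×10^-11 F, so I_d = (6.501×10^-11)(1.274×10^7) = 8.28×10^-4 A.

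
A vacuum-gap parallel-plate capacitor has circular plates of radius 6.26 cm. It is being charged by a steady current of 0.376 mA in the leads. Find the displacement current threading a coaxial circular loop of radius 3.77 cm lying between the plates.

1.36×10^-4 A

No conduction current crosses the gap, so I_d there equals the 3.76×10^-4 A in the leads.
The field is uniform, so I_d,enc = I_d (r/R)² = (3.76×10^-4)(3.77/6.26)² = 1.36×10^-4 A.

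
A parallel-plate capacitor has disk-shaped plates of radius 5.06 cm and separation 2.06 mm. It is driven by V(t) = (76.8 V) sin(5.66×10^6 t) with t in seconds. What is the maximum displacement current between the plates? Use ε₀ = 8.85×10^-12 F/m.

0.0150 A

(dE/dt)_max = V₀ω/d = 2.110×10^11 V/(m·s); ω = 5.66×10^6 rad/s.
I_d,max = ε₀ A (dE/dt)_max = (8.85×10^-12)(8.044×10^-3)(2.110×10^11) = 0.0150 A.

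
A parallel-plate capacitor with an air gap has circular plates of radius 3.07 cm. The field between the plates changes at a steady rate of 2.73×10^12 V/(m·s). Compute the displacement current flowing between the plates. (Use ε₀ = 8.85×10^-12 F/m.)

I_d = ε₀ A (dE/dt) = (8.85×10^-12)(2.961×10^-3 m²)(2.73×10^12) = 0.0715 A.

0.0715 A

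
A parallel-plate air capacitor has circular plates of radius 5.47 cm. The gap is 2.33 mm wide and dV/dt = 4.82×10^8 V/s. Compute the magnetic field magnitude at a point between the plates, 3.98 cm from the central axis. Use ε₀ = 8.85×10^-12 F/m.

4.58×10^-8 T

dE/dt = (dV/dt)/d = 2.069×10^11 V/(m·s); I_d = ε₀(πR²)(dE/dt) = (8.85×10^-12)(9.400×10^-3)(2.069×10^11) = 0.01721 A.
For r < R the Ampère–Maxwell law gives B(2πr) = μ₀ I_d (r²/R²), so B = μ₀ I_d r/(2πR²) = (4π×10^-7)(0.01721)(0.0398)/(2π·0.0547²) = 4.58×10^-8 T.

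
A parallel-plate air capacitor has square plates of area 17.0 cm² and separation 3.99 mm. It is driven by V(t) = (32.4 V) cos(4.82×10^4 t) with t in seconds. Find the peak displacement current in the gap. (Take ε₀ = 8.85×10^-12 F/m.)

C = ε₀A/d = (8.85×10^-12)(1.70×10^-3)/(3.99×10^-3) = 3.771×10^-12 F; ω = 4.82×10^4 rad/s.
I_d = C dV/dt, so |I_d|_max = C V₀ ω = (3.771×10^-12)(32.4)(4.82×10^4) = 5.89×10^-6 A.

5.89×10^-6 A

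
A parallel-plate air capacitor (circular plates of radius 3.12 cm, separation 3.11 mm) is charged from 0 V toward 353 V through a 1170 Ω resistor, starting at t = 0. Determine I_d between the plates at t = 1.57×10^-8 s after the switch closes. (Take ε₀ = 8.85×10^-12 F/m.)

0.0646 A

C = ε₀A/d = (8.85×10^-12)(3.058×10^-3)/(3.11×10^-3) = 8.702×10^-12 F, so τ = RC = 1.018×10^-8 s.
The conduction current is I(t) = (V₀/R) e^(−t/τ), and the displacement current between the plates equals it.
t/τ = 1.542; I_d = (353/1170) · e^(−1.542) = (0.3017)(0.2140) = 0.0646 A.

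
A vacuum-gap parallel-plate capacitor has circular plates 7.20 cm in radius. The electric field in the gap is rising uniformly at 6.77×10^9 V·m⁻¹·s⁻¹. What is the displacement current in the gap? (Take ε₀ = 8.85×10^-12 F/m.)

The displacement current is ε₀ times dΦ_E/dt = ε₀ A dE/dt = (8.85×10^-12)(0.01629)(6.77×10^9) = 9.76×10^-4 A.

9.76×10^-4 A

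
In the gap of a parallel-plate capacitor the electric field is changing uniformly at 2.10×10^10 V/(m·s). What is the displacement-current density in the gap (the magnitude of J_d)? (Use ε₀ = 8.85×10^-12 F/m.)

0.186 A/m²

J_d = ε₀ dE/dt = (8.85×10^-12)(2.10×10^10) = 0.186 A/m².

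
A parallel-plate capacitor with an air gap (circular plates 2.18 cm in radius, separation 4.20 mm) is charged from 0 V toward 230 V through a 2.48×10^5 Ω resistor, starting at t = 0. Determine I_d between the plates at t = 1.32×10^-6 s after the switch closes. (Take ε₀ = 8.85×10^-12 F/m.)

C = ε₀A/d = (8.85×10^-12)(1.493×10^-3)/(4.20×10^-3) = 3.146×10^-12 F and τ = RC = 7.802×10^-7 s. I_d in the gap equals the RC charging current.
I_d(t) = (V₀/R) e^(−t/τ) = 9.274×10^-4 · e^(−1.692) = 1.71×10^-4 A.

1.71×10^-4 A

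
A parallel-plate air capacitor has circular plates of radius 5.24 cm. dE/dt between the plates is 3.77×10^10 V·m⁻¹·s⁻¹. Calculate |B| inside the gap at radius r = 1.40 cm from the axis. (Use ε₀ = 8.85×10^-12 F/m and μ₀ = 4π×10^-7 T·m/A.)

2.93×10^-9 T

I_d = ε₀ dΦ_E/dt = ε₀ πR² (dE/dt) = (8.85×10^-12)(8.626×10^-3)(3.77×10^10) = 2.878×10^-3 A through the full plate area.
∮B·dl = μ₀ I_d,enc with I_d,enc = I_d r²/R² = 2.054×10^-4 A; so B = μ₀ I_d,enc/(2πr) = 2.93×10^-9 T.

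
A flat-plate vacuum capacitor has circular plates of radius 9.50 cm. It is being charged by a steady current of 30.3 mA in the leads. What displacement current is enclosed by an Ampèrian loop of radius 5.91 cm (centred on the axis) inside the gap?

By continuity the displacement current in the gap matches the conduction current: I_d = 0.0303 A.
Through an area πr² the displacement current is I_d·(πr²/πR²) = I_d (r/R)² = 0.0117 A.

0.0117 A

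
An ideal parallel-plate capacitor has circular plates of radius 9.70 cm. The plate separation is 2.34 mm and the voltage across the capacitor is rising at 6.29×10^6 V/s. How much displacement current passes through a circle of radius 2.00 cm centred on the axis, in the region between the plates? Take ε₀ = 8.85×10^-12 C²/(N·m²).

With E = V/d, dE/dt = 2.688×10^9 V/(m·s) and πR² = 0.02956 m², giving I_d = ε₀ πR² dE/dt = 7.032×10^-4 A.
The field is uniform, so I_d,enc = I_d (r/R)² = (7.032×10^-4)(2.00/9.70)² = 2.99×10^-5 A.

2.99×10^-5 A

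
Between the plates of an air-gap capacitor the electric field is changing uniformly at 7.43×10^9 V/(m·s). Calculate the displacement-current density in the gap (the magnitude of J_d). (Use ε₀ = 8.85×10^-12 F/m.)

0.0658 A/m²

J_d = ε₀ dE/dt = (8.85×10^-12)(7.43×10^9) = 0.0658 A/m².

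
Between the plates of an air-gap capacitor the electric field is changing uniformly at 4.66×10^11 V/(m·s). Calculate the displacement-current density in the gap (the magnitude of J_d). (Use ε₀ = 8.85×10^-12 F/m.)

The displacement-current density is ε₀ ∂E/∂t = (8.85×10^-12)(4.66×10^11) = 4.12 A/m².

4.12 A/m²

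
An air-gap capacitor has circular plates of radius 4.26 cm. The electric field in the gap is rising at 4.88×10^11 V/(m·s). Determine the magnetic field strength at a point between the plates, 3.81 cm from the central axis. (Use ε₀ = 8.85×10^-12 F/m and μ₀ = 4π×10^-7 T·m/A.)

Through the whole plate area (πR² = 5.701×10^-3 m²), I_d = ε₀ πR² dE/dt = 0.02462 A.
An Ampèrian loop of radius r encloses a fraction (r/R)² of I_d. Then B·2πr = μ₀ I_d (r/R)², giving B = μ₀ I_d r/(2πR²) = 1.03×10^-7 T.

1.03×10^-7 T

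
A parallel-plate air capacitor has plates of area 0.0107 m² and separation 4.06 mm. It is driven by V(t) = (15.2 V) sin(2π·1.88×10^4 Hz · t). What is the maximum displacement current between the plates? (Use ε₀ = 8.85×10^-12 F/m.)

4.19×10^-5 A

C = ε₀A/d = (8.85×10^-12)(0.0107)/(4.06×10^-3) = 2.332×10^-11 F; ω = 2πf = 1.181×10^5 rad/s.
I_d = C dV/dt, so |I_d|_max = C V₀ ω = (2.332×10^-11)(15.2)(1.181×10^5) = 4.19×10^-5 A.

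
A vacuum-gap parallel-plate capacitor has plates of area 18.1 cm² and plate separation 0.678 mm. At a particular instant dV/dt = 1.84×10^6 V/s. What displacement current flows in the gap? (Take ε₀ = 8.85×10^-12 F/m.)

4.35×10^-5 A

The displacement current equals the charging current C dV/dt. With C = ε₀A/d = (8.85×10^-12)(1.81×10^-3)/(6.78×10^-4) = 2.363×10^-11 F, I_d = (2.363×10^-11)(1.84×10^6) = 4.35×10^-5 A.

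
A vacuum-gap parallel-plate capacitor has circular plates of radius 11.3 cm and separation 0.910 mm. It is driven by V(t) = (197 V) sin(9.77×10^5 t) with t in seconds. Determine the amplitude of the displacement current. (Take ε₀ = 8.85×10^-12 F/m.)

0.0751 A

C = ε₀A/d = (8.85×10^-12)(0.04011)/(9.10×10^-4) = 3.901×10^-10 F; ω = 9.77×10^5 rad/s.
I_d = C dV/dt, so |I_d|_max = C V₀ ω = (3.901×10^-10)(197)(9.77×10^5) = 0.0751 A.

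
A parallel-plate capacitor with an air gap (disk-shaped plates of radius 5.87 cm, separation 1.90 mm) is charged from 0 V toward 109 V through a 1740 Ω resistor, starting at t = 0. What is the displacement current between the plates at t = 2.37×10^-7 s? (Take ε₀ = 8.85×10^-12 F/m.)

With C = ε₀A/d = (8.85×10^-12)(0.01082)/(1.90×10^-3) = 5.040×10^-11 F, the time constant is τ = RC = 8.770×10^-8 s, so t/τ = 2.702 and e^(−t/τ) = 0.06707.
I_d = I_cond = (V₀/R) e^(−t/τ) = (0.06264)(0.06707) = 4.20×10^-3 A.

4.20×10^-3 A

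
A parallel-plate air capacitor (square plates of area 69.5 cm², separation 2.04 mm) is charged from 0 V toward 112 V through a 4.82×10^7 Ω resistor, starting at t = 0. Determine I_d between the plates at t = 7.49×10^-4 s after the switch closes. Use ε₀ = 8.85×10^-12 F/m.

1.39×10^-6 A

C = ε₀A/d = (8.85×10^-12)(6.95×10^-3)/(2.04×10^-3) = 3.015×10^-11 F and τ = RC = 1.453×10^-3 s. I_d in the gap equals the RC charging current.
I_d(t) = (V₀/R) e^(−t/τ) = 2.324×10^-6 · e^(−0.5155) = 1.39×10^-6 A.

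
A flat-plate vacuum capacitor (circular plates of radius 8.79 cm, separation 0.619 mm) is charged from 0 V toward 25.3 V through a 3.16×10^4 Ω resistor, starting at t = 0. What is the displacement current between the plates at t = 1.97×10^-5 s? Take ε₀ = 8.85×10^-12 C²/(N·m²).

1.33×10^-4 A

C = ε₀A/d = (8.85×10^-12)(0.02427)/(6.19×10^-4) = 3.470×10^-10 F, so τ = RC = 1.097×10^-5 s.
The conduction current is I(t) = (V₀/R) e^(−t/τ), and the displacement current between the plates equals it.
t/τ = 1.796; I_d = (25.3/3.16×10^4) · e^(−1.796) = (8.006×10^-4)(0.1660) = 1.33×10^-4 A.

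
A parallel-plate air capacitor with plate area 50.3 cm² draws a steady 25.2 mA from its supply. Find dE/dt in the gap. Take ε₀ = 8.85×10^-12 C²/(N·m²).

The displacement current between the plates equals the conduction current, I_d = 25.2 mA.
Then dE/dt = I_d/(ε₀A) = 5.66×10^11 V/(m·s).

5.66×10^11 V/(m·s)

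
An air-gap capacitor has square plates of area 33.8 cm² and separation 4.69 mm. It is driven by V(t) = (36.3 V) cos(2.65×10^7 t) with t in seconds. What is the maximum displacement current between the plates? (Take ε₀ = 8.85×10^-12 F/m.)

C = ε₀A/d = (8.85×10^-12)(3.38×10^-3)/(4.69×10^-3) = 6.378×10^-12 F; ω = 2.65×10^7 rad/s.
I_d = C dV/dt, so |I_d|_max = C V₀ ω = (6.378×10^-12)(36.3)(2.65×10^7) = 6.14×10^-3 A.

6.14×10^-3 A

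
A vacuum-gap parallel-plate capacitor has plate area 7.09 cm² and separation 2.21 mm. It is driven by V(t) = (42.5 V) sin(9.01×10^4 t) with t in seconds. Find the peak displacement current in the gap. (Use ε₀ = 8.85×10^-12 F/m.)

1.09×10^-5 A

The displacement current equals the conduction current C dV/dt, which peaks at C V₀ ω.
With C = ε₀A/d = (8.85×10^-12)(7.09×10^-4)/(2.21×10^-3) = 2.839×10^-12 F and ω = 9.01×10^4 rad/s, I_d,max = (2.839×10^-12)(42.5)(9.01×10^4) = 1.09×10^-5 A.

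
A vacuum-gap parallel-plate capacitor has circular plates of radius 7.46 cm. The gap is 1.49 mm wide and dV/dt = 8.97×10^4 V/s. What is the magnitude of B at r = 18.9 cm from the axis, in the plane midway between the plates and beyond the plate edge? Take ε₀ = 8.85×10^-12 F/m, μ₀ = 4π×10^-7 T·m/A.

With E = V/d, dE/dt = 6.020×10^7 V/(m·s) and πR² = 0.01748 m², giving I_d = ε₀ πR² dE/dt = 9.313×10^-6 A.
With r > R the enclosed displacement current is the full I_d; B = μ₀ I_d / (2πr) = 9.86×10^-12 T.

9.86×10^-12 T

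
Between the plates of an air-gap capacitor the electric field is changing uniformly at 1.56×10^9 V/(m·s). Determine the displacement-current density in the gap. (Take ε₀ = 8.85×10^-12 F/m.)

0.0138 A/m²

J_d = ε₀ ∂E/∂t, so J_d = 0.0138 A/m².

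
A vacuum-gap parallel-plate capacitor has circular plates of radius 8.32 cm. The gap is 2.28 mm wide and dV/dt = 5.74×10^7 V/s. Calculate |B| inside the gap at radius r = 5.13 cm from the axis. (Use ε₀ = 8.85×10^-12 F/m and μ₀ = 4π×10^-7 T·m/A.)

7.18×10^-9 T

I_d = C dV/dt with C = ε₀πR²/d = 8.442×10^-11 F, so I_d = (8.442×10^-11)(5.74×10^7) = 4.846×10^-3 A.
∮B·dl = μ₀ I_d,enc with I_d,enc = I_d r²/R² = 1.842×10^-3 A; so B = μ₀ I_d,enc/(2πr) = 7.18×10^-9 T.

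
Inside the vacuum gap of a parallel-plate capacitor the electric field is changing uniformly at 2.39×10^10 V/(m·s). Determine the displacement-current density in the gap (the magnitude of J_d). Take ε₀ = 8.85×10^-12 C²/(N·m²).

0.212 A/m²

J_d = ε₀ ∂E/∂t, so J_d = 0.212 A/m².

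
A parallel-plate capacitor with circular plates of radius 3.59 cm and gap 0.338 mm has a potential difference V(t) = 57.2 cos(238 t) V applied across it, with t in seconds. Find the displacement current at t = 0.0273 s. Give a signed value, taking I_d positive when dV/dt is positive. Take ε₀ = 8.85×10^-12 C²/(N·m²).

dE/dt = (V₀ω/d)·−sin(ωt) with ωt = 6.4974 rad: (57.2)(238)(-0.2126)/(3.38×10^-4) = -8.563×10^6 V/(m·s).
I_d = ε₀ A dE/dt = (8.85×10^-12)(4.049×10^-3)(-8.563×10^6) = -3.07×10^-7 A.

-3.07×10^-7 A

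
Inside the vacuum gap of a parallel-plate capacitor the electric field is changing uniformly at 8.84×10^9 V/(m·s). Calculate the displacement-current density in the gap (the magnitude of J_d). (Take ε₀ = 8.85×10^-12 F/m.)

J_d = ε₀ dE/dt = (8.85×10^-12)(8.84×10^9) = 0.0782 A/m².

0.0782 A/m²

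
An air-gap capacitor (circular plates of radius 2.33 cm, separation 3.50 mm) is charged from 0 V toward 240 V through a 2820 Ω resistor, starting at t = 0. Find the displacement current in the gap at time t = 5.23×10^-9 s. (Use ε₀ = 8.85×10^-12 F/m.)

C = ε₀A/d = (8.85×10^-12)(1.706×10^-3)/(3.50×10^-3) = 4.314×10^-12 F and τ = RC = 1.217×10^-8 s. I_d in the gap equals the RC charging current.
I_d(t) = (V₀/R) e^(−t/τ) = 0.08511 · e^(−0.4297) = 0.0554 A.

0.0554 A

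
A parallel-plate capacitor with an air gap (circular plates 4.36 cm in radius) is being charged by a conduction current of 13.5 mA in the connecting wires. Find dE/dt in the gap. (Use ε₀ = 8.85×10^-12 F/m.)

By continuity, I_d in the gap equals the 13.5 mA flowing in the wire.
Then dE/dt = I_d/(ε₀A) = 2.55×10^11 V/(m·s).

2.55×10^11 V/(m·s)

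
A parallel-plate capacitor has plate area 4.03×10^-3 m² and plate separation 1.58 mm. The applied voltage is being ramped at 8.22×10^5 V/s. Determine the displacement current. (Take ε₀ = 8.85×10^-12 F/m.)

The displacement current equals the charging current C dV/dt. With C = ε₀A/d = (8.85×10^-12)(4.03×10^-3)/(1.58×10^-3) = 2.257×10^-11 F, I_d = (2.257×10^-11)(8.22×10^5) = 1.86×10^-5 A.

1.86×10^-5 A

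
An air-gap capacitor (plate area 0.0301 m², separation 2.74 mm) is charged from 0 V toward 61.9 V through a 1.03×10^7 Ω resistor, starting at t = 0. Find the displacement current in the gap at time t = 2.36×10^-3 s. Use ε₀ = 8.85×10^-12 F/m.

5.69×10^-7 A

With C = ε₀A/d = (8.85×10^-12)(0.0301)/(2.74×10^-3) = 9.722×10^-11 F, the time constant is τ = RC = 1.001×10^-3 s, so t/τ = 2.358 and e^(−t/τ) = 0.09461.
I_d = I_cond = (V₀/R) e^(−t/τ) = (6.010×10^-6)(0.09461) = 5.69×10^-7 A.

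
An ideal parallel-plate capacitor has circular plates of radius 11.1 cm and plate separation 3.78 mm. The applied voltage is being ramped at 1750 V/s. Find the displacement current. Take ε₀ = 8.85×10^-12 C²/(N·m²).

The displacement current equals the charging current C dV/dt. With C = ε₀A/d = (8.85×10^-12)(0.03871)/(3.78×10^-3) = 9.063×10^-11 F, I_d = (9.063×10^-11)(1750) = 1.59×10^-7 A.

1.59×10^-7 A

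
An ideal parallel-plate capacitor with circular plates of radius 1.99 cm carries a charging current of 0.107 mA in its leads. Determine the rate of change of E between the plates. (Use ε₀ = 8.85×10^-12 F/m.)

9.72×10^9 V/(m·s)

Charge continuity gives I_d = I = 1.07×10^-4 A between the plates.
Since I_d = ε₀ A dE/dt, dE/dt = I_d/(ε₀A) = (1.07×10^-4)/((8.85×10^-12)(1.244×10^-3)) = 9.72×10^9 V/(m·s).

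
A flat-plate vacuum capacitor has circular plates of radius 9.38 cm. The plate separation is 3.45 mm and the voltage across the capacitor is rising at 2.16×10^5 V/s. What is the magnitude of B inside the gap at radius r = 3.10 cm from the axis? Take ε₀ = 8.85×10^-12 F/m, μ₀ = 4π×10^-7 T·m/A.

With E = V/d, dE/dt = 6.261×10^7 V/(m·s) and πR² = 0.02764 m², giving I_d = ε₀ πR² dE/dt = 1.532×10^-5 A.
An Ampèrian loop of radius r encloses a fraction (r/R)² of I_d. Then B·2πr = μ₀ I_d (r/R)², giving B = μ₀ I_d r/(2πR²) = 1.08×10^-11 T.

1.08×10^-11 T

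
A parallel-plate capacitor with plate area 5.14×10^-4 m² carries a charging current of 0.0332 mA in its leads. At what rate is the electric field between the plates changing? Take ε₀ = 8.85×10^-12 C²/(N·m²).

The displacement current between the plates equals the conduction current, I_d = 0.0332 mA.
Inverting I_d = ε₀ A dE/dt gives dE/dt = 3.32×10^-5 / (8.85×10^-12 · 5.14×10^-4) = 7.30×10^9 V/(m·s).

7.30×10^9 V/(m·s)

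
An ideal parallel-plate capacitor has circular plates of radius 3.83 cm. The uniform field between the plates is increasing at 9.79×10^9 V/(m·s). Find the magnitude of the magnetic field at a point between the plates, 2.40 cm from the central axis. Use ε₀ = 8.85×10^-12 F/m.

Total displacement current: I_d = ε₀(πR²)(dE/dt) = (8.85×10^-12)(4.608×10^-3)(9.79×10^9) = 3.992×10^-4 A.
An Ampèrian loop of radius r encloses a fraction (r/R)² of I_d. Then B·2πr = μ₀ I_d (r/R)², giving B = μ₀ I_d r/(2πR²) = 1.31×10^-9 T.

1.31×10^-9 T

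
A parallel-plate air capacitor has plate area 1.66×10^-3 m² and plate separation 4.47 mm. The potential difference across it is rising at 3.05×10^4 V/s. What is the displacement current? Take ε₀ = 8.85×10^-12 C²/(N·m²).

C = ε₀A/d = (8.85×10^-12)(1.66×10^-3)/(4.47×10^-3) = 3.287×10^-12 F.
I_d = C dV/dt = (3.287×10^-12)(3.05×10^4) = 1.00×10^-7 A.

1.00×10^-7 A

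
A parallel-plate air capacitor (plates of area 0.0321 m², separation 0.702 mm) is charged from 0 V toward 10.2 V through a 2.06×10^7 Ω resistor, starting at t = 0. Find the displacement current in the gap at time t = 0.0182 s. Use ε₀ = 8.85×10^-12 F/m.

C = ε₀A/d = (8.85×10^-12)(0.0321)/(7.02×10^-4) = 4.047×10^-10 F and τ = RC = 8.337×10^-3 s. I_d in the gap equals the RC charging current.
I_d(t) = (V₀/R) e^(−t/τ) = 4.951×10^-7 · e^(−2.183) = 5.58×10^-8 A.

5.58×10^-8 A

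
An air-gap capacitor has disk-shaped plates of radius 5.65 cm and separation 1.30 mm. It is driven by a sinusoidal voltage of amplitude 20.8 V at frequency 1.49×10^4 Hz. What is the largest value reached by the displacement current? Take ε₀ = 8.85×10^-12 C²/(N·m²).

(dE/dt)_max = V₀ω/d = 1.498×10^9 V/(m·s); ω = 2πf = 9.362×10^4 rad/s.
I_d,max = ε₀ A (dE/dt)_max = (8.85×10^-12)(0.01003)(1.498×10^9) = 1.33×10^-4 A.

1.33×10^-4 A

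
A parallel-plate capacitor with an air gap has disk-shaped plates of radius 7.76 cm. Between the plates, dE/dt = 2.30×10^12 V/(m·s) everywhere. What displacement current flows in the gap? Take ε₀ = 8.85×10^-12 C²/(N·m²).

0.385 A

I_d = ε₀ A (dE/dt) = (8.85×10^-12)(0.01892 m²)(2.30×10^12) = 0.385 A.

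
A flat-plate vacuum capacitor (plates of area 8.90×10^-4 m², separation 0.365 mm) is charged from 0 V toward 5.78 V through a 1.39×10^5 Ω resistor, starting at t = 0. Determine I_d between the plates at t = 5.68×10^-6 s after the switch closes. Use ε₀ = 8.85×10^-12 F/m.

6.26×10^-6 A

C = ε₀A/d = (8.85×10^-12)(8.90×10^-4)/(3.65×10^-4) = 2.158×10^-11 F and τ = RC = 3.000×10^-6 s. I_d in the gap equals the RC charging current.
I_d(t) = (V₀/R) e^(−t/τ) = 4.158×10^-5 · e^(−1.893) = 6.26×10^-6 A.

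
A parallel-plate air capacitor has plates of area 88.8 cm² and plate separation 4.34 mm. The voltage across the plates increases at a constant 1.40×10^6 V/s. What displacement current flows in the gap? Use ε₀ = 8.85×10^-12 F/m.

2.54×10^-5 A

The displacement current equals the charging current C dV/dt. With C = ε₀A/d = (8.85×10^-12)(8.88×10^-3)/(4.34×10^-3) = 1.811×10^-11 F, I_d = (1.811×10^-11)(1.40×10^6) = 2.54×10^-5 A.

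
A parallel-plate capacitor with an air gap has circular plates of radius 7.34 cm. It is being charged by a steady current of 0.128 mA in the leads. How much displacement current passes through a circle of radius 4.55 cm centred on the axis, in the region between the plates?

No conduction current crosses the gap, so I_d there equals the 1.28×10^-4 A in the leads.
Through an area πr² the displacement current is I_d·(πr²/πR²) = I_d (r/R)² = 4.92×10^-5 A.

4.92×10^-5 A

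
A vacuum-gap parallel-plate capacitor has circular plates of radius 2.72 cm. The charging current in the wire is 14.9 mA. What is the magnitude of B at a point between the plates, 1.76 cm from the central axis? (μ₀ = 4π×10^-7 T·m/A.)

7.09×10^-8 T

Between the plates the displacement current equals the wire current: I_d = 14.9 mA = 0.0149 A.
∮B·dl = μ₀ I_d,enc with I_d,enc = I_d r²/R² = 6.238×10^-3 A; so B = μ₀ I_d,enc/(2πr) = 7.09×10^-8 T.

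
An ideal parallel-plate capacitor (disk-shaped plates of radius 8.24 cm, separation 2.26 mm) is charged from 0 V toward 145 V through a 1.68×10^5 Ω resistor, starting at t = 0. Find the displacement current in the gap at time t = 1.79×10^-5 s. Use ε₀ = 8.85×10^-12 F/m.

C = ε₀A/d = (8.85×10^-12)(0.02133)/(2.26×10^-3) = 8.353×10^-11 F, so τ = RC = 1.403×10^-5 s.
The conduction current is I(t) = (V₀/R) e^(−t/τ), and the displacement current between the plates equals it.
t/τ = 1.276; I_d = (145/1.68×10^5) · e^(−1.276) = (8.631×10^-4)(0.2792) = 2.41×10^-4 A.

2.41×10^-4 A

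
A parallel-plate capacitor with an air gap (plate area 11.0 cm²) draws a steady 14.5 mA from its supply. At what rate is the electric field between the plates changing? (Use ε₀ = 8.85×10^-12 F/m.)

1.49×10^12 V/(m·s)

The displacement current between the plates equals the conduction current, I_d = 14.5 mA.
Inverting I_d = ε₀ A dE/dt gives dE/dt = 0.0145 / (8.85×10^-12 · 1.10×10^-3) = 1.49×10^12 V/(m·s).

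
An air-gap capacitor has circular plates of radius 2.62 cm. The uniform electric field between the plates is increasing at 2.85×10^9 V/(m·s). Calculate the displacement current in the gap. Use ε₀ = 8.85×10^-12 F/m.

The displacement current is ε₀ times dΦ_E/dt = ε₀ A dE/dt = (8.85×10^-12)(2.157×10^-3)(2.85×10^9) = 5.44×10^-5 A.

5.44×10^-5 A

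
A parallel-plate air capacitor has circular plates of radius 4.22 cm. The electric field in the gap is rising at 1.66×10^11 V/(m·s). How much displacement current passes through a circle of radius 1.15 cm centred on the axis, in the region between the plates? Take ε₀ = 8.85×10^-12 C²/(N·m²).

I_d = ε₀ dΦ_E/dt = ε₀ πR² (dE/dt) = (8.85×10^-12)(5.595×10^-3)(1.66×10^11) = 8.220×10^-3 A through the full plate area.
The field is uniform, so I_d,enc = I_d (r/R)² = (8.220×10^-3)(1.15/4.22)² = 6.10×10^-4 A.

6.10×10^-4 A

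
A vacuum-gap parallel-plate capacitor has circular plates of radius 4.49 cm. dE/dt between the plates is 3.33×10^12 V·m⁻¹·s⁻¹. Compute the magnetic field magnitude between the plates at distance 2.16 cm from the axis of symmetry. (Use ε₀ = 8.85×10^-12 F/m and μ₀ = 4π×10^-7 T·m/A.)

I_d = ε₀ dΦ_E/dt = ε₀ πR² (dE/dt) = (8.85×10^-12)(6.333×10^-3)(3.33×10^12) = 0.1866 A through the full plate area.
For r < R the Ampère–Maxwell law gives B(2πr) = μ₀ I_d (r²/R²), so B = μ₀ I_d r/(2πR²) = (4π×10^-7)(0.1866)(0.0216)/(2π·0.0449²) = 4.00×10^-7 T.

4.00×10^-7 T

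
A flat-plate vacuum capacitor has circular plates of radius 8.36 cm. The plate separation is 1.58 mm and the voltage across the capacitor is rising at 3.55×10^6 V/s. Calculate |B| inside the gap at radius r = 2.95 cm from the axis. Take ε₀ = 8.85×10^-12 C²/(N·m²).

I_d = C dV/dt with C = ε₀πR²/d = 1.230×10^-10 F, so I_d = (1.230×10^-10)(3.55×10^6) = 4.366×10^-4 A.
An Ampèrian loop of radius r encloses a fraction (r/R)² of I_d. Then B·2πr = μ₀ I_d (r/R)², giving B = μ₀ I_d r/(2πR²) = 3.69×10^-10 T.

3.69×10^-10 T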